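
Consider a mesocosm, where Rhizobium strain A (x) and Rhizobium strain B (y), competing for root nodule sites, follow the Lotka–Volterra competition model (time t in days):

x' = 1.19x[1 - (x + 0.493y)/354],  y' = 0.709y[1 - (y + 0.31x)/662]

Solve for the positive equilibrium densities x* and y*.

x* ≈ 32.6, y* ≈ 652

Setting both brackets to zero gives the nullclines x + 0.493y = 354 and 0.31x + y = 662.
Substituting y = 662 - 0.31x into the first: x(1 - 0.493·0.31) = 354 - 0.493·662.
So x* = 27.6/0.847 = 32.6, and then y* = 662 - 0.31·32.6 = 652.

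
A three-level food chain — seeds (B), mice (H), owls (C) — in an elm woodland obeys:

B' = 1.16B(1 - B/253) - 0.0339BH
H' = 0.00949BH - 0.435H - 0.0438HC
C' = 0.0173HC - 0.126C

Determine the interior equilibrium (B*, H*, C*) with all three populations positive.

From dC/dt = 0: 0.0173H* = 0.126, so H* = 7.28.
From dB/dt = 0: 1.16(1 - B*/253) = 0.0339·7.28, giving B* = 253·(1 - 0.213) = 199.
From dH/dt = 0: 0.00949·199 - 0.435 = 0.0438C*, so C* = 1.45/0.0438 = 33.2.

B* ≈ 199, H* ≈ 7.28, C* ≈ 33.2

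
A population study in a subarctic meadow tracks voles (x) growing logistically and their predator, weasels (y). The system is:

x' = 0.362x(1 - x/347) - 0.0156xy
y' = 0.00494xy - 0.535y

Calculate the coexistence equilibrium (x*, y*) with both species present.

x* ≈ 108, y* ≈ 16

From dy/dt = 0 with y > 0: 0.00494x* = 0.535, so x* = 108.
Substitute into dx/dt = 0: 0.362(1 - 108/347) = 0.0156y*.
The bracket is 0.688, giving y* = 0.249/0.0156 = 16.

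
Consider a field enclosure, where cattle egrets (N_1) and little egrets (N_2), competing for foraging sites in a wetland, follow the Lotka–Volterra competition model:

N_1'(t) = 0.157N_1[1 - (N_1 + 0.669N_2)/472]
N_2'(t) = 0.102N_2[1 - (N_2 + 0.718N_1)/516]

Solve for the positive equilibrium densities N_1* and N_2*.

N_1* ≈ 244, N_2* ≈ 341

Setting both brackets to zero gives the nullclines N_1 + 0.669N_2 = 472 and 0.718N_1 + N_2 = 516.
Substituting N_2 = 516 - 0.718N_1 into the first: N_1(1 - 0.669·0.718) = 472 - 0.669·516.
So N_1* = 127/0.52 = 244, and then N_2* = 516 - 0.718·244 = 341.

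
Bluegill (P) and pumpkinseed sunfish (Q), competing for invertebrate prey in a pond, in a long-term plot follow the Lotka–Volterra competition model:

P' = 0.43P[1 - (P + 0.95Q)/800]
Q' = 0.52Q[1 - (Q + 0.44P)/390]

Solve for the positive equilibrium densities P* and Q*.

P* ≈ 738, Q* ≈ 65.3

Setting both brackets to zero gives the nullclines P + 0.95Q = 800 and 0.44P + Q = 390.
Substituting Q = 390 - 0.44P into the first: P(1 - 0.95·0.44) = 800 - 0.95·390.
So P* = 430/0.582 = 738, and then Q* = 390 - 0.44·738 = 65.3.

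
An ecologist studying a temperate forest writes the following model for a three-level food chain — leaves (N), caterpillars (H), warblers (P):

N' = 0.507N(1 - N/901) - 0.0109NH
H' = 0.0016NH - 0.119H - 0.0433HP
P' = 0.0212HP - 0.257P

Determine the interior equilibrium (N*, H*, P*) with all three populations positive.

N* ≈ 666, H* ≈ 12.1, P* ≈ 21.9

From dP/dt = 0: 0.0212H* = 0.257, so H* = 12.1.
From dN/dt = 0: 0.507(1 - N*/901) = 0.0109·12.1, giving N* = 901·(1 - 0.261) = 666.
From dH/dt = 0: 0.0016·666 - 0.119 = 0.0433P*, so P* = 0.947/0.0433 = 21.9.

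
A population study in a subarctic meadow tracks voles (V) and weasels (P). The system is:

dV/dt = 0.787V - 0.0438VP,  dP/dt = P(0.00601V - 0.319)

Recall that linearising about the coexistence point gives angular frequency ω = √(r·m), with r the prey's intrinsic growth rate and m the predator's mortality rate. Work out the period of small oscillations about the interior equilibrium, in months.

Here r = 0.787 and m = 0.319, so r·m = 0.251.
ω = √0.251 = 0.501 per month, hence T = 2π/ω ≈ 12.5 months.

T ≈ 12.5 months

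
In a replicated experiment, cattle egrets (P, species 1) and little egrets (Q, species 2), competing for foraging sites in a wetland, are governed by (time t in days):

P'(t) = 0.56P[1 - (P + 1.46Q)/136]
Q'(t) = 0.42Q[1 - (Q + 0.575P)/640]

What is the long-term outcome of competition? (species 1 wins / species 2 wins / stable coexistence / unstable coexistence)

species 2 excludes species 1

Compare the nullcline intercepts: K1/α12 = 136/1.46 = 93.2 < K2 = 640; K2/α21 = 640/0.575 = 1110 > K1 = 136.
Since the inequalities point opposite ways, species 2 can invade but species 1 cannot.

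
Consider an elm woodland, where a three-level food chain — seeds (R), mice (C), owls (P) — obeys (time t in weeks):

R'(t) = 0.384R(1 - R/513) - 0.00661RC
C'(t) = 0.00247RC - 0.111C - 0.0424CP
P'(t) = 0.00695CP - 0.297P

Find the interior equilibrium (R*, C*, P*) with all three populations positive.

From dP/dt = 0: 0.00695C* = 0.297, so C* = 42.7.
From dR/dt = 0: 0.384(1 - R*/513) = 0.00661·42.7, giving R* = 513·(1 - 0.736) = 136.
From dC/dt = 0: 0.00247·136 - 0.111 = 0.0424P*, so P* = 0.224/0.0424 = 5.28.

R* ≈ 136, C* ≈ 42.7, P* ≈ 5.28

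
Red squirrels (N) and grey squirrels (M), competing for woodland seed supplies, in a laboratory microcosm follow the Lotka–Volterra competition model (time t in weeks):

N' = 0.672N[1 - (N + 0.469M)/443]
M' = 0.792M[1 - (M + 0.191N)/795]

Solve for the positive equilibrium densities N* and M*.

Setting both brackets to zero gives the nullclines N + 0.469M = 443 and 0.191N + M = 795.
Substituting M = 795 - 0.191N into the first: N(1 - 0.469·0.191) = 443 - 0.469·795.
So N* = 70.1/0.91 = 77, and then M* = 795 - 0.191·77 = 780.

N* ≈ 77, M* ≈ 780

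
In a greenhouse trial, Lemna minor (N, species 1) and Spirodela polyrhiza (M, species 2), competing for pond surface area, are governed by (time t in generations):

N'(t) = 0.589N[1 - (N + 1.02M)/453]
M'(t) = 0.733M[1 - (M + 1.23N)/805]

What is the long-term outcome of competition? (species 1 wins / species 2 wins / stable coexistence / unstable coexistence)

species 2 excludes species 1

Compare the nullcline intercepts: K1/α12 = 453/1.02 = 444 < K2 = 805; K2/α21 = 805/1.23 = 654 > K1 = 453.
Since the inequalities point opposite ways, species 2 can invade but species 1 cannot.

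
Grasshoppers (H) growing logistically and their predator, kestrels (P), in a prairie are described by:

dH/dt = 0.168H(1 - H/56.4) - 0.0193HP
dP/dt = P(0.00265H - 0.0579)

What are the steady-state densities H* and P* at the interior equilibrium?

From dP/dt = 0 with P > 0: 0.00265H* = 0.0579, so H* = 21.8.
Substitute into dH/dt = 0: 0.168(1 - 21.8/56.4) = 0.0193P*.
The bracket is 0.613, giving P* = 0.103/0.0193 = 5.33.

H* ≈ 21.8, P* ≈ 5.33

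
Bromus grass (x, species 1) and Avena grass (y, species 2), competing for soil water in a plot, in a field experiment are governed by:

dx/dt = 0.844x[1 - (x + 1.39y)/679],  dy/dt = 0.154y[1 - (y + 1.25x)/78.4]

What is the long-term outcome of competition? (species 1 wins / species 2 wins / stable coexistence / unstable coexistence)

species 1 excludes species 2

Compare the nullcline intercepts: K1/α12 = 679/1.39 = 488 > K2 = 78.4; K2/α21 = 78.4/1.25 = 62.7 < K1 = 679.
Since the inequalities point opposite ways, species 1 can invade but species 2 cannot.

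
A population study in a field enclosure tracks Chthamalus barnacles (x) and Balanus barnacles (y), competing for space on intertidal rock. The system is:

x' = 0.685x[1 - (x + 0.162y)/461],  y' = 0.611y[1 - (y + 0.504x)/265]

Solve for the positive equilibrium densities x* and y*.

Setting both brackets to zero gives the nullclines x + 0.162y = 461 and 0.504x + y = 265.
Substituting y = 265 - 0.504x into the first: x(1 - 0.162·0.504) = 461 - 0.162·265.
So x* = 418/0.918 = 455, and then y* = 265 - 0.504·455 = 35.6.

x* ≈ 455, y* ≈ 35.6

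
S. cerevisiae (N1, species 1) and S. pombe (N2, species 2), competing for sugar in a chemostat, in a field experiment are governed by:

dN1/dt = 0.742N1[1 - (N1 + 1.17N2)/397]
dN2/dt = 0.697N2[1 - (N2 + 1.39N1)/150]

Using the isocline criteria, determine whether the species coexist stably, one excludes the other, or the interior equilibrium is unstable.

Compare the nullcline intercepts: K1/α12 = 397/1.17 = 339 > K2 = 150; K2/α21 = 150/1.39 = 108 < K1 = 397.
Since the inequalities point opposite ways, species 1 can invade but species 2 cannot.

species 1 excludes species 2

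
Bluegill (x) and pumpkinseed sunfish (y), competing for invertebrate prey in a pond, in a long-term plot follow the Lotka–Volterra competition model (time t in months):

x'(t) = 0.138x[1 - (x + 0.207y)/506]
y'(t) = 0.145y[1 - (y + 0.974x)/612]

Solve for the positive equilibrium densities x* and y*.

Setting both brackets to zero gives the nullclines x + 0.207y = 506 and 0.974x + y = 612.
Substituting y = 612 - 0.974x into the first: x(1 - 0.207·0.974) = 506 - 0.207·612.
So x* = 379/0.798 = 475, and then y* = 612 - 0.974·475 = 149.

x* ≈ 475, y* ≈ 149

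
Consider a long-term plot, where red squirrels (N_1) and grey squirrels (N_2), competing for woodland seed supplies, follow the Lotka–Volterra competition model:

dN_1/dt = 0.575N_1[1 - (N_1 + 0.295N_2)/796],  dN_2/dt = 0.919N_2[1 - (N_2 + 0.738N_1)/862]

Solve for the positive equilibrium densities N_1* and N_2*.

Setting both brackets to zero gives the nullclines N_1 + 0.295N_2 = 796 and 0.738N_1 + N_2 = 862.
Substituting N_2 = 862 - 0.738N_1 into the first: N_1(1 - 0.295·0.738) = 796 - 0.295·862.
So N_1* = 542/0.782 = 692, and then N_2* = 862 - 0.738·692 = 351.

N_1* ≈ 692, N_2* ≈ 351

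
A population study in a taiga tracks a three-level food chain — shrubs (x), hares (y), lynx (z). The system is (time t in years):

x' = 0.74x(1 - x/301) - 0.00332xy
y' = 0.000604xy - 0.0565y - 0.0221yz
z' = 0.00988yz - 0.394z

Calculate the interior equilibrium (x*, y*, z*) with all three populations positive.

x* ≈ 247, y* ≈ 39.9, z* ≈ 4.2

From dz/dt = 0: 0.00988y* = 0.394, so y* = 39.9.
From dx/dt = 0: 0.74(1 - x*/301) = 0.00332·39.9, giving x* = 301·(1 - 0.179) = 247.
From dy/dt = 0: 0.000604·247 - 0.0565 = 0.0221z*, so z* = 0.0928/0.0221 = 4.2.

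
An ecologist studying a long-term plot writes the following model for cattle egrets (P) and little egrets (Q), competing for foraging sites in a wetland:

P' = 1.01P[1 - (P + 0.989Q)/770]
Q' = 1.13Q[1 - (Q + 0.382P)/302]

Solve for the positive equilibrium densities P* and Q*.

P* ≈ 758, Q* ≈ 12.6

Setting both brackets to zero gives the nullclines P + 0.989Q = 770 and 0.382P + Q = 302.
Substituting Q = 302 - 0.382P into the first: P(1 - 0.989·0.382) = 770 - 0.989·302.
So P* = 471/0.622 = 758, and then Q* = 302 - 0.382·758 = 12.6.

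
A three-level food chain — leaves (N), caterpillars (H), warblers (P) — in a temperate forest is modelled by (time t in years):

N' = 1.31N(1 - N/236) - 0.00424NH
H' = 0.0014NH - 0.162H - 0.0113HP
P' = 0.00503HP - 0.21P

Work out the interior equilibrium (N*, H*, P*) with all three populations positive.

N* ≈ 204, H* ≈ 41.7, P* ≈ 11

From dP/dt = 0: 0.00503H* = 0.21, so H* = 41.7.
From dN/dt = 0: 1.31(1 - N*/236) = 0.00424·41.7, giving N* = 236·(1 - 0.135) = 204.
From dH/dt = 0: 0.0014·204 - 0.162 = 0.0113P*, so P* = 0.124/0.0113 = 11.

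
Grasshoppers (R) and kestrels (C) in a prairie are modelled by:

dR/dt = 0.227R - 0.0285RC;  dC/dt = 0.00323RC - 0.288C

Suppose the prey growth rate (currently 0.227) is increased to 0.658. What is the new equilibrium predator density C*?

At the interior fixed point, setting dR/dt = 0 with R > 0 fixes C* = (prey growth rate)/(RC coefficient) — independent of the other coefficients.
With the change, C* = 0.658/0.0285 = 23.1; it rises from 7.96.

C* ≈ 23.1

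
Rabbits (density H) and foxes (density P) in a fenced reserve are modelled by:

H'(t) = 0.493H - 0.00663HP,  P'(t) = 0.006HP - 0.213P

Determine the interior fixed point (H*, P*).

H* ≈ 35.5, P* ≈ 74.4

Set dP/dt = 0 with P > 0: 0.006H - 0.213 = 0, so H* = 0.213/0.006 = 35.5.
Set dH/dt = 0 with H > 0: 0.493 - 0.00663P = 0, so P* = 0.493/0.00663 = 74.4.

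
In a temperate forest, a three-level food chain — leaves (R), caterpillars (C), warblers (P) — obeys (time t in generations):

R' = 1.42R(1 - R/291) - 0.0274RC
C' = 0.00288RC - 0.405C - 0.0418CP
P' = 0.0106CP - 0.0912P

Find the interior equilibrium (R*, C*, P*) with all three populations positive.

From dP/dt = 0: 0.0106C* = 0.0912, so C* = 8.6.
From dR/dt = 0: 1.42(1 - R*/291) = 0.0274·8.6, giving R* = 291·(1 - 0.166) = 243.
From dC/dt = 0: 0.00288·243 - 0.405 = 0.0418P*, so P* = 0.294/0.0418 = 7.03.

R* ≈ 243, C* ≈ 8.6, P* ≈ 7.03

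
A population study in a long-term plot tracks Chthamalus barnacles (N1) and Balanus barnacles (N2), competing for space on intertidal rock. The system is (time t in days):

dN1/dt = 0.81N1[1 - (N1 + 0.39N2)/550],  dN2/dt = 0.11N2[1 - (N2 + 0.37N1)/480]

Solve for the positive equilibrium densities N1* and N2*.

Setting both brackets to zero gives the nullclines N1 + 0.39N2 = 550 and 0.37N1 + N2 = 480.
Substituting N2 = 480 - 0.37N1 into the first: N1(1 - 0.39·0.37) = 550 - 0.39·480.
So N1* = 363/0.856 = 424, and then N2* = 480 - 0.37·424 = 323.

N1* ≈ 424, N2* ≈ 323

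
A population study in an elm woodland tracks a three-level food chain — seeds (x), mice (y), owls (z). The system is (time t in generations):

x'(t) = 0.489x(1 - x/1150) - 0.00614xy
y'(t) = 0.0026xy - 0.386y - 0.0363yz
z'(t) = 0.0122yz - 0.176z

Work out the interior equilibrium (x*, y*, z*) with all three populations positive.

x* ≈ 942, y* ≈ 14.4, z* ≈ 56.8

From dz/dt = 0: 0.0122y* = 0.176, so y* = 14.4.
From dx/dt = 0: 0.489(1 - x*/1150) = 0.00614·14.4, giving x* = 1150·(1 - 0.181) = 942.
From dy/dt = 0: 0.0026·942 - 0.386 = 0.0363z*, so z* = 2.06/0.0363 = 56.8.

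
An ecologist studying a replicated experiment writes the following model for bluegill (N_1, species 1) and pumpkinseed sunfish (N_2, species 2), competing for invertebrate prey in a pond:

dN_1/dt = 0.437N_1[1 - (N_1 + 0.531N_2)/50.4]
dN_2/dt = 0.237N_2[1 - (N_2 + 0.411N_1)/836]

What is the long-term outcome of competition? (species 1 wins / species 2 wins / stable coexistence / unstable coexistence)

species 2 excludes species 1

Compare the nullcline intercepts: K1/α12 = 50.4/0.531 = 94.9 < K2 = 836; K2/α21 = 836/0.411 = 2030 > K1 = 50.4.
Since the inequalities point opposite ways, species 2 can invade but species 1 cannot.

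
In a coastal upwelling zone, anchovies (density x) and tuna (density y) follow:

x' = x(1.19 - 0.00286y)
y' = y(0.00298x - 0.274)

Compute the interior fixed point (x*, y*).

x* ≈ 91.9, y* ≈ 416

Set dy/dt = 0 with y > 0: 0.00298x - 0.274 = 0, so x* = 0.274/0.00298 = 91.9.
Set dx/dt = 0 with x > 0: 1.19 - 0.00286y = 0, so y* = 1.19/0.00286 = 416.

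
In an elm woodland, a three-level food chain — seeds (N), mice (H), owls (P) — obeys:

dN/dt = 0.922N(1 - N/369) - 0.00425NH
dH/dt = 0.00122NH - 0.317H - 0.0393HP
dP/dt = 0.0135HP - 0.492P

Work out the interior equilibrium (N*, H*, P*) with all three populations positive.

From dP/dt = 0: 0.0135H* = 0.492, so H* = 36.4.
From dN/dt = 0: 0.922(1 - N*/369) = 0.00425·36.4, giving N* = 369·(1 - 0.168) = 307.
From dH/dt = 0: 0.00122·307 - 0.317 = 0.0393P*, so P* = 0.0576/0.0393 = 1.46.

N* ≈ 307, H* ≈ 36.4, P* ≈ 1.46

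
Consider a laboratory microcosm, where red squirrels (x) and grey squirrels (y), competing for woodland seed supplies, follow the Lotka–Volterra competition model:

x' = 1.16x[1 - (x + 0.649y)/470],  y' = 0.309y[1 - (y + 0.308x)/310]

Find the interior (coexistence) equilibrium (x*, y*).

x* ≈ 336, y* ≈ 207

Setting both brackets to zero gives the nullclines x + 0.649y = 470 and 0.308x + y = 310.
Substituting y = 310 - 0.308x into the first: x(1 - 0.649·0.308) = 470 - 0.649·310.
So x* = 269/0.8 = 336, and then y* = 310 - 0.308·336 = 207.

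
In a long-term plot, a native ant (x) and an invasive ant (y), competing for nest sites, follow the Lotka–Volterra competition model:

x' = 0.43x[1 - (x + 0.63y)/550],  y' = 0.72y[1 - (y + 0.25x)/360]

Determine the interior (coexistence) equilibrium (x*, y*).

Setting both brackets to zero gives the nullclines x + 0.63y = 550 and 0.25x + y = 360.
Substituting y = 360 - 0.25x into the first: x(1 - 0.63·0.25) = 550 - 0.63·360.
So x* = 323/0.843 = 384, and then y* = 360 - 0.25·384 = 264.

x* ≈ 384, y* ≈ 264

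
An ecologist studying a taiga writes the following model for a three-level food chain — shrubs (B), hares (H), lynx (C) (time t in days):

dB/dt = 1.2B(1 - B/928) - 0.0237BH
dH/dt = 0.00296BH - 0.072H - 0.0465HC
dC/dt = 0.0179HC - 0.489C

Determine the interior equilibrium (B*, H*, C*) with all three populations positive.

From dC/dt = 0: 0.0179H* = 0.489, so H* = 27.3.
From dB/dt = 0: 1.2(1 - B*/928) = 0.0237·27.3, giving B* = 928·(1 - 0.54) = 427.
From dH/dt = 0: 0.00296·427 - 0.072 = 0.0465C*, so C* = 1.19/0.0465 = 25.7.

B* ≈ 427, H* ≈ 27.3, C* ≈ 25.7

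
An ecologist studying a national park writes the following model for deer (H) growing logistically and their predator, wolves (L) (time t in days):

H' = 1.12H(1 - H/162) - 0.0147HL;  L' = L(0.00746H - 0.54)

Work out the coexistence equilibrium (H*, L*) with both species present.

H* ≈ 72.4, L* ≈ 42.1

From dL/dt = 0 with L > 0: 0.00746H* = 0.54, so H* = 72.4.
Substitute into dH/dt = 0: 1.12(1 - 72.4/162) = 0.0147L*.
The bracket is 0.553, giving L* = 0.62/0.0147 = 42.1.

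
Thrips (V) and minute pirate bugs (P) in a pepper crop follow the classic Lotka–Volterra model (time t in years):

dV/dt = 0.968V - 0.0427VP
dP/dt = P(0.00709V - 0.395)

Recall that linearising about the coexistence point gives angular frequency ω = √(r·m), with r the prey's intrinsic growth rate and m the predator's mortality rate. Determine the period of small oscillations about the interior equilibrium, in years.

Here r = 0.968 and m = 0.395, so r·m = 0.382.
ω = √0.382 = 0.618 per year, hence T = 2π/ω ≈ 10.2 years.

T ≈ 10.2 years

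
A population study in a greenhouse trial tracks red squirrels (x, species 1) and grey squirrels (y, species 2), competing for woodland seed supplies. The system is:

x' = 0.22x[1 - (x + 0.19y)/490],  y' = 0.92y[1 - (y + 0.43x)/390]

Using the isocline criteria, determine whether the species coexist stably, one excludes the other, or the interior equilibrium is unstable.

Compare the nullcline intercepts: K1/α12 = 490/0.19 = 2580 > K2 = 390; K2/α21 = 390/0.43 = 907 > K1 = 490.
Since both inequalities hold, each species can invade when rare, so the interior equilibrium is stable.

stable coexistence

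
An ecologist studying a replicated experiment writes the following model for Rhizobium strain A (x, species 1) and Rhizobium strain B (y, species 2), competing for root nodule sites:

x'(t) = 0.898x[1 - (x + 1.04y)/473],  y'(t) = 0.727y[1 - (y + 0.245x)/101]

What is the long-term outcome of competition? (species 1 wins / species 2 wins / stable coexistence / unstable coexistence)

species 1 excludes species 2

Compare the nullcline intercepts: K1/α12 = 473/1.04 = 455 > K2 = 101; K2/α21 = 101/0.245 = 412 < K1 = 473.
Since the inequalities point opposite ways, species 1 can invade but species 2 cannot.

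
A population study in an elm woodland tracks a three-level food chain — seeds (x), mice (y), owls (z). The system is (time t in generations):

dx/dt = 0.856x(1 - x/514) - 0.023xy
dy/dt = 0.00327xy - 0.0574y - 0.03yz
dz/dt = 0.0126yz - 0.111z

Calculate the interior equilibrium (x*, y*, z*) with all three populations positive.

From dz/dt = 0: 0.0126y* = 0.111, so y* = 8.81.
From dx/dt = 0: 0.856(1 - x*/514) = 0.023·8.81, giving x* = 514·(1 - 0.237) = 392.
From dy/dt = 0: 0.00327·392 - 0.0574 = 0.03z*, so z* = 1.23/0.03 = 40.9.

x* ≈ 392, y* ≈ 8.81, z* ≈ 40.9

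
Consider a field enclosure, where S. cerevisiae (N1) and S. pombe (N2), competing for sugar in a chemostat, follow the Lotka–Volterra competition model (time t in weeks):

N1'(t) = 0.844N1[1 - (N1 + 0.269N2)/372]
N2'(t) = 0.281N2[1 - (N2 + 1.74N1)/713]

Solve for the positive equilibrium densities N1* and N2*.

N1* ≈ 339, N2* ≈ 124

Setting both brackets to zero gives the nullclines N1 + 0.269N2 = 372 and 1.74N1 + N2 = 713.
Substituting N2 = 713 - 1.74N1 into the first: N1(1 - 0.269·1.74) = 372 - 0.269·713.
So N1* = 180/0.532 = 339, and then N2* = 713 - 1.74·339 = 124.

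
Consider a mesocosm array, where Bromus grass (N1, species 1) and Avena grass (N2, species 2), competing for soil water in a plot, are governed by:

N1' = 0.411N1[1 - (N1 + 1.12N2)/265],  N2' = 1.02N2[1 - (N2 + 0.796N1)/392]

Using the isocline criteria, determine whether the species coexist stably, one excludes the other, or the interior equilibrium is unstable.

Compare the nullcline intercepts: K1/α12 = 265/1.12 = 237 < K2 = 392; K2/α21 = 392/0.796 = 492 > K1 = 265.
Since the inequalities point opposite ways, species 2 can invade but species 1 cannot.

species 2 excludes species 1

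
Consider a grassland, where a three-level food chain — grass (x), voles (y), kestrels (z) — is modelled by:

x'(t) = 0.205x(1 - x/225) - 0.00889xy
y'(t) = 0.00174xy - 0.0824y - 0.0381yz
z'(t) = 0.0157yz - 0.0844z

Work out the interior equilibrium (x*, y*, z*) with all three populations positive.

x* ≈ 173, y* ≈ 5.38, z* ≈ 5.72

From dz/dt = 0: 0.0157y* = 0.0844, so y* = 5.38.
From dx/dt = 0: 0.205(1 - x*/225) = 0.00889·5.38, giving x* = 225·(1 - 0.233) = 173.
From dy/dt = 0: 0.00174·173 - 0.0824 = 0.0381z*, so z* = 0.218/0.0381 = 5.72.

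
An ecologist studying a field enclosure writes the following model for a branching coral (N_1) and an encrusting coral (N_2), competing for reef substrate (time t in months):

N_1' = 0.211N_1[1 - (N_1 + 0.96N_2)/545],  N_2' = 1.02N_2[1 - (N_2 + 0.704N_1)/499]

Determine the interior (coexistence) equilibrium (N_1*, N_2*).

N_1* ≈ 203, N_2* ≈ 356

Setting both brackets to zero gives the nullclines N_1 + 0.96N_2 = 545 and 0.704N_1 + N_2 = 499.
Substituting N_2 = 499 - 0.704N_1 into the first: N_1(1 - 0.96·0.704) = 545 - 0.96·499.
So N_1* = 66/0.324 = 203, and then N_2* = 499 - 0.704·203 = 356.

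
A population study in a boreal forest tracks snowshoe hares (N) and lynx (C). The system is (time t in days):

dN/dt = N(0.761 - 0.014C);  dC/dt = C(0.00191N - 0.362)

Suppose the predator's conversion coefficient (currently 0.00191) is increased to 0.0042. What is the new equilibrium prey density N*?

N* ≈ 86.2

At the interior fixed point, setting dC/dt = 0 with C > 0 fixes N* = (predator death rate)/(NC coefficient) — independent of the other coefficients.
With the change, N* = 0.362/0.0042 = 86.2; it falls from 190.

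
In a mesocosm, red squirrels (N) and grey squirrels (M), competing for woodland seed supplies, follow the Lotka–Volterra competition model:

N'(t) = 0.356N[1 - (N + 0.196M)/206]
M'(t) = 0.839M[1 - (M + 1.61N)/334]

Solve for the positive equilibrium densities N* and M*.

Setting both brackets to zero gives the nullclines N + 0.196M = 206 and 1.61N + M = 334.
Substituting M = 334 - 1.61N into the first: N(1 - 0.196·1.61) = 206 - 0.196·334.
So N* = 141/0.684 = 205, and then M* = 334 - 1.61·205 = 3.42.

N* ≈ 205, M* ≈ 3.42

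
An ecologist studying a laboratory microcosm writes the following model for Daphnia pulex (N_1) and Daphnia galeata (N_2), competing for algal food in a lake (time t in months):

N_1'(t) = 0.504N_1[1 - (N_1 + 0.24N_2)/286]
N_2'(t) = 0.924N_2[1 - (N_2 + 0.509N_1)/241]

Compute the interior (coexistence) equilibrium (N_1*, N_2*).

Setting both brackets to zero gives the nullclines N_1 + 0.24N_2 = 286 and 0.509N_1 + N_2 = 241.
Substituting N_2 = 241 - 0.509N_1 into the first: N_1(1 - 0.24·0.509) = 286 - 0.24·241.
So N_1* = 228/0.878 = 260, and then N_2* = 241 - 0.509·260 = 109.

N_1* ≈ 260, N_2* ≈ 109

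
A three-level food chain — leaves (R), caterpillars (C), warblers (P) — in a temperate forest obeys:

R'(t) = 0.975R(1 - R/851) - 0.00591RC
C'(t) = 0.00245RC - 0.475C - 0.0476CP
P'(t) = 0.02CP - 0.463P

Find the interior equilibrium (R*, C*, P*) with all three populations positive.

R* ≈ 732, C* ≈ 23.2, P* ≈ 27.7

From dP/dt = 0: 0.02C* = 0.463, so C* = 23.2.
From dR/dt = 0: 0.975(1 - R*/851) = 0.00591·23.2, giving R* = 851·(1 - 0.14) = 732.
From dC/dt = 0: 0.00245·732 - 0.475 = 0.0476P*, so P* = 1.32/0.0476 = 27.7.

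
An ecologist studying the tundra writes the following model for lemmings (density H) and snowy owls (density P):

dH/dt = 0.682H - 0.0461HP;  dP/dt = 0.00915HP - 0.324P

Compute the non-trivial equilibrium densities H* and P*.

H* ≈ 35.4, P* ≈ 14.8

Set dP/dt = 0 with P > 0: 0.00915H - 0.324 = 0, so H* = 0.324/0.00915 = 35.4.
Set dH/dt = 0 with H > 0: 0.682 - 0.0461P = 0, so P* = 0.682/0.0461 = 14.8.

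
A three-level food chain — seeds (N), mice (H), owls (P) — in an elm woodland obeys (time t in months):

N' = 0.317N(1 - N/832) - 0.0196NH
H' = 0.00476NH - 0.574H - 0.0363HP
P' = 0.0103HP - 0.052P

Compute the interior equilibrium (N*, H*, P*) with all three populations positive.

N* ≈ 572, H* ≈ 5.05, P* ≈ 59.2

From dP/dt = 0: 0.0103H* = 0.052, so H* = 5.05.
From dN/dt = 0: 0.317(1 - N*/832) = 0.0196·5.05, giving N* = 832·(1 - 0.312) = 572.
From dH/dt = 0: 0.00476·572 - 0.574 = 0.0363P*, so P* = 2.15/0.0363 = 59.2.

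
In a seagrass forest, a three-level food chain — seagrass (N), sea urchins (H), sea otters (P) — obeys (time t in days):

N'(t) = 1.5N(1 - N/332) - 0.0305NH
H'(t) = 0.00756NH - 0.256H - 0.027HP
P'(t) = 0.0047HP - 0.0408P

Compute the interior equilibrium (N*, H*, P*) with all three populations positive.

N* ≈ 273, H* ≈ 8.68, P* ≈ 67.1

From dP/dt = 0: 0.0047H* = 0.0408, so H* = 8.68.
From dN/dt = 0: 1.5(1 - N*/332) = 0.0305·8.68, giving N* = 332·(1 - 0.177) = 273.
From dH/dt = 0: 0.00756·273 - 0.256 = 0.027P*, so P* = 1.81/0.027 = 67.1.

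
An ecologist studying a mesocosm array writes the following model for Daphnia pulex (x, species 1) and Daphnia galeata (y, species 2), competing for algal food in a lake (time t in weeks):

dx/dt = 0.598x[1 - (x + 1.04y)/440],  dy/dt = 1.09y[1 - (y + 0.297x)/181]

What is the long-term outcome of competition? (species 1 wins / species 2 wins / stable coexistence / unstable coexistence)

stable coexistence

Compare the nullcline intercepts: K1/α12 = 440/1.04 = 423 > K2 = 181; K2/α21 = 181/0.297 = 609 > K1 = 440.
Since both inequalities hold, each species can invade when rare, so the interior equilibrium is stable.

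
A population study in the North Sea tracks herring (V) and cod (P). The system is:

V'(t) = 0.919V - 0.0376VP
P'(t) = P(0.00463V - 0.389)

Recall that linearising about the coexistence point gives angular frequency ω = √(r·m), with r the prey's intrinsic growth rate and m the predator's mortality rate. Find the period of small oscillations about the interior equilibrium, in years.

T ≈ 10.5 years

Here r = 0.919 and m = 0.389, so r·m = 0.357.
ω = √0.357 = 0.598 per year, hence T = 2π/ω ≈ 10.5 years.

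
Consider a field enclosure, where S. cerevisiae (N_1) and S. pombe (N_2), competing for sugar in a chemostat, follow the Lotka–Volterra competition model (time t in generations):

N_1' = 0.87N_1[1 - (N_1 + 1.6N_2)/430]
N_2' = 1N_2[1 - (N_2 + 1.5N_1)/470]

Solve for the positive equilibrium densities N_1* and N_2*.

Setting both brackets to zero gives the nullclines N_1 + 1.6N_2 = 430 and 1.5N_1 + N_2 = 470.
Substituting N_2 = 470 - 1.5N_1 into the first: N_1(1 - 1.6·1.5) = 430 - 1.6·470.
So N_1* = -322/-1.4 = 230, and then N_2* = 470 - 1.5·230 = 125.

N_1* ≈ 230, N_2* ≈ 125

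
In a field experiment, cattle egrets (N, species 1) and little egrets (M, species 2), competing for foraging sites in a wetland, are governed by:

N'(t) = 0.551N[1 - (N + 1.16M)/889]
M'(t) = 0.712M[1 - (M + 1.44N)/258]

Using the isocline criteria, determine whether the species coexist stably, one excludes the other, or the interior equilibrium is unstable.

species 1 excludes species 2

Compare the nullcline intercepts: K1/α12 = 889/1.16 = 766 > K2 = 258; K2/α21 = 258/1.44 = 179 < K1 = 889.
Since the inequalities point opposite ways, species 1 can invade but species 2 cannot.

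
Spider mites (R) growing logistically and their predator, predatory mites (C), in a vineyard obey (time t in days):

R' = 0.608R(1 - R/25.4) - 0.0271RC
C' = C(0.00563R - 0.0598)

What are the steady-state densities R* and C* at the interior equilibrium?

From dC/dt = 0 with C > 0: 0.00563R* = 0.0598, so R* = 10.6.
Substitute into dR/dt = 0: 0.608(1 - 10.6/25.4) = 0.0271C*.
The bracket is 0.582, giving C* = 0.354/0.0271 = 13.1.

R* ≈ 10.6, C* ≈ 13.1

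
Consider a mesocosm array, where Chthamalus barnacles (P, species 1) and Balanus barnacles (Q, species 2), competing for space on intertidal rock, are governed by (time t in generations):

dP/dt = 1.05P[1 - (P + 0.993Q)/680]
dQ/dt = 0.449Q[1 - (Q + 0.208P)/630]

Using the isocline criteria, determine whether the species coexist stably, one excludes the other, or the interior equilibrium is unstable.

Compare the nullcline intercepts: K1/α12 = 680/0.993 = 685 > K2 = 630; K2/α21 = 630/0.208 = 3030 > K1 = 680.
Since both inequalities hold, each species can invade when rare, so the interior equilibrium is stable.

stable coexistence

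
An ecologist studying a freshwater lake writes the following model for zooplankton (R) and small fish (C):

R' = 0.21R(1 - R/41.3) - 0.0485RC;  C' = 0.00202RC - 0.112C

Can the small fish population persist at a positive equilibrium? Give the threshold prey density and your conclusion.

The predator equation gives dC/dt > 0 only when R > 0.112/0.00202 = 55.4.
Without the predator, R → K = 41.3. Since 41.3 < 55.4, the predator cannot invade.

Threshold R = 55.4; K < 55.4, so no, the predator goes extinct.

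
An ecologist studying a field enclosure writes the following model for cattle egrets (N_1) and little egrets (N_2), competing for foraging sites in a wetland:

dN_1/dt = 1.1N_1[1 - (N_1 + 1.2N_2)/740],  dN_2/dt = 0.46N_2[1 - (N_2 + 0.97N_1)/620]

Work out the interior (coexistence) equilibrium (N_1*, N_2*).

N_1* ≈ 24.4, N_2* ≈ 596

Setting both brackets to zero gives the nullclines N_1 + 1.2N_2 = 740 and 0.97N_1 + N_2 = 620.
Substituting N_2 = 620 - 0.97N_1 into the first: N_1(1 - 1.2·0.97) = 740 - 1.2·620.
So N_1* = -4/-0.164 = 24.4, and then N_2* = 620 - 0.97·24.4 = 596.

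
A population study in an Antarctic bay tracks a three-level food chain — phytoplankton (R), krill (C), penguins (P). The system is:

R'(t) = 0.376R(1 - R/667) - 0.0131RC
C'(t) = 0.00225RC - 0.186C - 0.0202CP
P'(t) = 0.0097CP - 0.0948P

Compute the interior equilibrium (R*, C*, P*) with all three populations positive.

From dP/dt = 0: 0.0097C* = 0.0948, so C* = 9.77.
From dR/dt = 0: 0.376(1 - R*/667) = 0.0131·9.77, giving R* = 667·(1 - 0.341) = 440.
From dC/dt = 0: 0.00225·440 - 0.186 = 0.0202P*, so P* = 0.804/0.0202 = 39.8.

R* ≈ 440, C* ≈ 9.77, P* ≈ 39.8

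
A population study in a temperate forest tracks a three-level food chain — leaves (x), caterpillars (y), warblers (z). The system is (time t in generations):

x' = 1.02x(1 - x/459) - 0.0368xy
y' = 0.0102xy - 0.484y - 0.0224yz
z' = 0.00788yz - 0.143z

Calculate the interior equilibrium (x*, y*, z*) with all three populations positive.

From dz/dt = 0: 0.00788y* = 0.143, so y* = 18.1.
From dx/dt = 0: 1.02(1 - x*/459) = 0.0368·18.1, giving x* = 459·(1 - 0.655) = 158.
From dy/dt = 0: 0.0102·158 - 0.484 = 0.0224z*, so z* = 1.13/0.0224 = 50.6.

x* ≈ 158, y* ≈ 18.1, z* ≈ 50.6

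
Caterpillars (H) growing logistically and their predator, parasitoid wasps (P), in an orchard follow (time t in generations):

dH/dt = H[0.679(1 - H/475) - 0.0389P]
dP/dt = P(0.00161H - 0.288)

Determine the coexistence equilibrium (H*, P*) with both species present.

H* ≈ 179, P* ≈ 10.9

From dP/dt = 0 with P > 0: 0.00161H* = 0.288, so H* = 179.
Substitute into dH/dt = 0: 0.679(1 - 179/475) = 0.0389P*.
The bracket is 0.623, giving P* = 0.423/0.0389 = 10.9.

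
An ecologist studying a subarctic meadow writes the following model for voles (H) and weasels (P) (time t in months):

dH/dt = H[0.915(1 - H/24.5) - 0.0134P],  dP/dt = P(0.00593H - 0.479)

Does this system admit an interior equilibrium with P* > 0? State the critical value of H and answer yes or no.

The predator equation gives dP/dt > 0 only when H > 0.479/0.00593 = 80.8.
Without the predator, H → K = 24.5. Since 24.5 < 80.8, the predator cannot invade.

Threshold H = 80.8; K < 80.8, so no, the predator goes extinct.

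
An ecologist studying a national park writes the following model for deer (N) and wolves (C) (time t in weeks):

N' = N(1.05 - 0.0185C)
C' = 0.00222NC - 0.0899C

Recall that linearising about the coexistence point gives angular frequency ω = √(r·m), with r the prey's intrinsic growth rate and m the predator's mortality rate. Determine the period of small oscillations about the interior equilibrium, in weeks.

T ≈ 20.5 weeks

Here r = 1.05 and m = 0.0899, so r·m = 0.0944.
ω = √0.0944 = 0.307 per week, hence T = 2π/ω ≈ 20.5 weeks.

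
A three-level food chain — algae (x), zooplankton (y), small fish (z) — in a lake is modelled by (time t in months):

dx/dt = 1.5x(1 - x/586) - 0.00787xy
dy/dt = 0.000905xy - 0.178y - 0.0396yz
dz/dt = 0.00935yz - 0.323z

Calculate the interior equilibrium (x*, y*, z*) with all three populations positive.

From dz/dt = 0: 0.00935y* = 0.323, so y* = 34.5.
From dx/dt = 0: 1.5(1 - x*/586) = 0.00787·34.5, giving x* = 586·(1 - 0.181) = 480.
From dy/dt = 0: 0.000905·480 - 0.178 = 0.0396z*, so z* = 0.256/0.0396 = 6.47.

x* ≈ 480, y* ≈ 34.5, z* ≈ 6.47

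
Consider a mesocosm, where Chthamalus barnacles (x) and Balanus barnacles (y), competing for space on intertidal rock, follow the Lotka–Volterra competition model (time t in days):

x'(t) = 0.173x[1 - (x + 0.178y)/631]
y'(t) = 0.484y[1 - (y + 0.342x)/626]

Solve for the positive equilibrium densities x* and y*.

Setting both brackets to zero gives the nullclines x + 0.178y = 631 and 0.342x + y = 626.
Substituting y = 626 - 0.342x into the first: x(1 - 0.178·0.342) = 631 - 0.178·626.
So x* = 520/0.939 = 553, and then y* = 626 - 0.342·553 = 437.

x* ≈ 553, y* ≈ 437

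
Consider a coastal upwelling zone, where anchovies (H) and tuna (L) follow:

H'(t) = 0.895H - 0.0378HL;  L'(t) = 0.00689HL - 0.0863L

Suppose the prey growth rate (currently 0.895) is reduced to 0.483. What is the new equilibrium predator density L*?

L* ≈ 12.8

At the interior fixed point, setting dH/dt = 0 with H > 0 fixes L* = (prey growth rate)/(HL coefficient) — independent of the other coefficients.
With the change, L* = 0.483/0.0378 = 12.8; it falls from 23.7.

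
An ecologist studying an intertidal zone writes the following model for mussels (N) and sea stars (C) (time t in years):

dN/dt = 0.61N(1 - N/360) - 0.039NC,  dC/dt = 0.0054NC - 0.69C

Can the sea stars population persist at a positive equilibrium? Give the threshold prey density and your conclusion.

Threshold N = 128; K > 128, so yes, the predator persists.

The predator equation gives dC/dt > 0 only when N > 0.69/0.0054 = 128.
Without the predator, N → K = 360. Since 360 > 128, the predator can invade and persist.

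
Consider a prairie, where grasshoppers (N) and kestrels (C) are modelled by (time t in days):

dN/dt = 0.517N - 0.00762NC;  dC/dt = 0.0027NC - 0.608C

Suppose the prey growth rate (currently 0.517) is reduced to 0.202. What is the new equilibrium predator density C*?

C* ≈ 26.5

At the interior fixed point, setting dN/dt = 0 with N > 0 fixes C* = (prey growth rate)/(NC coefficient) — independent of the other coefficients.
With the change, C* = 0.202/0.00762 = 26.5; it falls from 67.8.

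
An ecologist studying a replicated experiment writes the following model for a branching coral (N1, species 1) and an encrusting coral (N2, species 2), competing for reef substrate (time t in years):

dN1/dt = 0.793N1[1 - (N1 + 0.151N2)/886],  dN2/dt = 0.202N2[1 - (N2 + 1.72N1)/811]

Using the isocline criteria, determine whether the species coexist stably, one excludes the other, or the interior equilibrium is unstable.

Compare the nullcline intercepts: K1/α12 = 886/0.151 = 5870 > K2 = 811; K2/α21 = 811/1.72 = 472 < K1 = 886.
Since the inequalities point opposite ways, species 1 can invade but species 2 cannot.

species 1 excludes species 2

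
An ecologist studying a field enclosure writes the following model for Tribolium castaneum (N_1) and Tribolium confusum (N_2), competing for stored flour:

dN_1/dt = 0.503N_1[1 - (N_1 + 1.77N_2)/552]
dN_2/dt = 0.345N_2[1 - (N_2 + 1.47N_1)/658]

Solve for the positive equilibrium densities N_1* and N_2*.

Setting both brackets to zero gives the nullclines N_1 + 1.77N_2 = 552 and 1.47N_1 + N_2 = 658.
Substituting N_2 = 658 - 1.47N_1 into the first: N_1(1 - 1.77·1.47) = 552 - 1.77·658.
So N_1* = -613/-1.6 = 382, and then N_2* = 658 - 1.47·382 = 95.8.

N_1* ≈ 382, N_2* ≈ 95.8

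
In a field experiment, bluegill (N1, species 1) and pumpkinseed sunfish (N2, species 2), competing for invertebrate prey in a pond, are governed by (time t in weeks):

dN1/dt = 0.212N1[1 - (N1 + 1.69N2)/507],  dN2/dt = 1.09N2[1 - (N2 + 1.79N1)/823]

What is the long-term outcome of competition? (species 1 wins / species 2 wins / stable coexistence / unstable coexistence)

unstable coexistence (outcome depends on initial conditions)

Compare the nullcline intercepts: K1/α12 = 507/1.69 = 300 < K2 = 823; K2/α21 = 823/1.79 = 460 < K1 = 507.
Since both are reversed, neither can invade when rare; the interior point is a saddle.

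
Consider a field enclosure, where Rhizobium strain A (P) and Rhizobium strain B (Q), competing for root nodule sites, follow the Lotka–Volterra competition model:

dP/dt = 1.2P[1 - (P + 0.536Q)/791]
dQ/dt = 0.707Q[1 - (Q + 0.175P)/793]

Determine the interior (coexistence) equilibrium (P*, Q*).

P* ≈ 404, Q* ≈ 722

Setting both brackets to zero gives the nullclines P + 0.536Q = 791 and 0.175P + Q = 793.
Substituting Q = 793 - 0.175P into the first: P(1 - 0.536·0.175) = 791 - 0.536·793.
So P* = 366/0.906 = 404, and then Q* = 793 - 0.175·404 = 722.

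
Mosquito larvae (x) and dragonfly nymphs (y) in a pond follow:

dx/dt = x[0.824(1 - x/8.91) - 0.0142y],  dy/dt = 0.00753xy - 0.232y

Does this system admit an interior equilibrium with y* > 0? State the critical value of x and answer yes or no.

Threshold x = 30.8; K < 30.8, so no, the predator goes extinct.

The predator equation gives dy/dt > 0 only when x > 0.232/0.00753 = 30.8.
Without the predator, x → K = 8.91. Since 8.91 < 30.8, the predator cannot invade.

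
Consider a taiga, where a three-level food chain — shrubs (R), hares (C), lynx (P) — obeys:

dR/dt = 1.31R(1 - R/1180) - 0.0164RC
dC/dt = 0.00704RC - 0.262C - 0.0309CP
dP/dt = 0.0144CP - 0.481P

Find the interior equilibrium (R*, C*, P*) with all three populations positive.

From dP/dt = 0: 0.0144C* = 0.481, so C* = 33.4.
From dR/dt = 0: 1.31(1 - R*/1180) = 0.0164·33.4, giving R* = 1180·(1 - 0.418) = 687.
From dC/dt = 0: 0.00704·687 - 0.262 = 0.0309P*, so P* = 4.57/0.0309 = 148.

R* ≈ 687, C* ≈ 33.4, P* ≈ 148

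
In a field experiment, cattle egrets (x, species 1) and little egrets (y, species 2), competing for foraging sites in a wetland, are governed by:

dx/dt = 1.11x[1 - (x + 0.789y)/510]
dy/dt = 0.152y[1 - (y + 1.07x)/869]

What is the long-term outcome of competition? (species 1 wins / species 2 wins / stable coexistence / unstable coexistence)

Compare the nullcline intercepts: K1/α12 = 510/0.789 = 646 < K2 = 869; K2/α21 = 869/1.07 = 812 > K1 = 510.
Since the inequalities point opposite ways, species 2 can invade but species 1 cannot.

species 2 excludes species 1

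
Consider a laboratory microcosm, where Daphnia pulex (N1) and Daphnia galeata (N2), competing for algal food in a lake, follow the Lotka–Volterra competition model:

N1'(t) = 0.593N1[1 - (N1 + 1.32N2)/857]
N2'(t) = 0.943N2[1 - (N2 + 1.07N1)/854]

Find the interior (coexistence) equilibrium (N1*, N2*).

Setting both brackets to zero gives the nullclines N1 + 1.32N2 = 857 and 1.07N1 + N2 = 854.
Substituting N2 = 854 - 1.07N1 into the first: N1(1 - 1.32·1.07) = 857 - 1.32·854.
So N1* = -270/-0.412 = 655, and then N2* = 854 - 1.07·655 = 153.

N1* ≈ 655, N2* ≈ 153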